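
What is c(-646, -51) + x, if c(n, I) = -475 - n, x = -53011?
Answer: -52840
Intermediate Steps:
c(-646, -51) + x = (-475 - 1*(-646)) - 53011 = (-475 + 646) - 53011 = 171 - 53011 = -52840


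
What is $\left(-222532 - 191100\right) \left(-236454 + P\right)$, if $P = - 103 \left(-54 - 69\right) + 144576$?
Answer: $32763377088$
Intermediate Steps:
$P = 157245$ ($P = \left(-103\right) \left(-123\right) + 144576 = 12669 + 144576 = 157245$)
$\left(-222532 - 191100\right) \left(-236454 + P\right) = \left(-222532 - 191100\right) \left(-236454 + 157245\right) = \left(-413632\right) \left(-79209\right) = 32763377088$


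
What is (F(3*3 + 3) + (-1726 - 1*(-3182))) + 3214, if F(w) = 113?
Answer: 4783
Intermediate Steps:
(F(3*3 + 3) + (-1726 - 1*(-3182))) + 3214 = (113 + (-1726 - 1*(-3182))) + 3214 = (113 + (-1726 + 3182)) + 3214 = (113 + 1456) + 3214 = 1569 + 3214 = 4783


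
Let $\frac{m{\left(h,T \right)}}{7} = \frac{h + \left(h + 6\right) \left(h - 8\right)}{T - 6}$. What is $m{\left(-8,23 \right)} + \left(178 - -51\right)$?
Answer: $\frac{4061}{17} \approx 238.88$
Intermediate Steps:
$m{\left(h,T \right)} = \frac{7 \left(h + \left(-8 + h\right) \left(6 + h\right)\right)}{-6 + T}$ ($m{\left(h,T \right)} = 7 \frac{h + \left(h + 6\right) \left(h - 8\right)}{T - 6} = 7 \frac{h + \left(6 + h\right) \left(-8 + h\right)}{-6 + T} = 7 \frac{h + \left(-8 + h\right) \left(6 + h\right)}{-6 + T} = \frac{7 \left(h + \left(-8 + h\right) \left(6 + h\right)\right)}{-6 + T}$)
$m{\left(-8,23 \right)} + \left(178 - -51\right) = \frac{7 \left(-48 + \left(-8\right)^{2} - -8\right)}{-6 + 23} + \left(178 - -51\right) = \frac{7 \left(-48 + 64 + 8\right)}{17} + \left(178 + 51\right) = 7 \cdot \frac{1}{17} \cdot 24 + 229 = \frac{168}{17} + 229 = \frac{4061}{17}$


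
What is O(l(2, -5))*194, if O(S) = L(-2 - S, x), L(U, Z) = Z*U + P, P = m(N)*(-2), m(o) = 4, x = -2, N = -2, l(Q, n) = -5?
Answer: -2716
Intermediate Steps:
P = -8 (P = 4*(-2) = -8)
L(U, Z) = -8 + U*Z (L(U, Z) = Z*U - 8 = U*Z - 8 = -8 + U*Z)
O(S) = -4 + 2*S (O(S) = -8 + (-2 - S)*(-2) = -8 + (4 + 2*S) = -4 + 2*S)
O(l(2, -5))*194 = (-4 + 2*(-5))*194 = (-4 - 10)*194 = -14*194 = -2716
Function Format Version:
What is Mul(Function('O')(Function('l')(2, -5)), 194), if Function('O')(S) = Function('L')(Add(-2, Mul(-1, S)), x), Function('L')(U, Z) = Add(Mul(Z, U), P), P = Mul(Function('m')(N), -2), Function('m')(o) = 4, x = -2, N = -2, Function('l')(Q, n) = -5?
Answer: -2716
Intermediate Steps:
P = -8 (P = Mul(4, -2) = -8)
Function('L')(U, Z) = Add(-8, Mul(U, Z)) (Function('L')(U, Z) = Add(Mul(Z, U), -8) = Add(Mul(U, Z), -8) = Add(-8, Mul(U, Z)))
Function('O')(S) = Add(-4, Mul(2, S)) (Function('O')(S) = Add(-8, Mul(Add(-2, Mul(-1, S)), -2)) = Add(-8, Add(4, Mul(2, S))) = Add(-4, Mul(2, S)))
Mul(Function('O')(Function('l')(2, -5)), 194) = Mul(Add(-4, Mul(2, -5)), 194) = Mul(Add(-4, -10), 194) = Mul(-14, 194) = -2716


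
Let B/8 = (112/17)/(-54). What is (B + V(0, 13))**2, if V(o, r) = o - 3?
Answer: 3330625/210681 ≈ 15.809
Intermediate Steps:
V(o, r) = -3 + o
B = -448/459 (B = 8*((112/17)/(-54)) = 8*((112*(1/17))*(-1/54)) = 8*((112/17)*(-1/54)) = 8*(-56/459) = -448/459 ≈ -0.97604)
(B + V(0, 13))**2 = (-448/459 + (-3 + 0))**2 = (-448/459 - 3)**2 = (-1825/459)**2 = 3330625/210681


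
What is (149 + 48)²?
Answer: 38809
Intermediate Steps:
(149 + 48)² = 197² = 38809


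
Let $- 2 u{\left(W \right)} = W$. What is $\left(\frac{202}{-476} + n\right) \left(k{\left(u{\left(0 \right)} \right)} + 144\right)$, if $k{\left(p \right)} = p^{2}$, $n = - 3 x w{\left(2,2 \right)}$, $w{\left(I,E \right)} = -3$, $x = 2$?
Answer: $\frac{301176}{119} \approx 2530.9$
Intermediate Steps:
$u{\left(W \right)} = - \frac{W}{2}$
$n = 18$ ($n = \left(-3\right) 2 \left(-3\right) = \left(-6\right) \left(-3\right) = 18$)
$\left(\frac{202}{-476} + n\right) \left(k{\left(u{\left(0 \right)} \right)} + 144\right) = \left(\frac{202}{-476} + 18\right) \left(\left(\left(- \frac{1}{2}\right) 0\right)^{2} + 144\right) = \left(202 \left(- \frac{1}{476}\right) + 18\right) \left(0^{2} + 144\right) = \left(- \frac{101}{238} + 18\right) \left(0 + 144\right) = \frac{4183}{238} \cdot 144 = \frac{301176}{119}$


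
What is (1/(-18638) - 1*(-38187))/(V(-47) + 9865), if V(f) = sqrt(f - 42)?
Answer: 7021209593825/1813818736332 - 711729305*I*sqrt(89)/1813818736332 ≈ 3.871 - 0.0037018*I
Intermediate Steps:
V(f) = sqrt(-42 + f)
(1/(-18638) - 1*(-38187))/(V(-47) + 9865) = (1/(-18638) - 1*(-38187))/(sqrt(-42 - 47) + 9865) = (-1/18638 + 38187)/(sqrt(-89) + 9865) = 711729305/(18638*(I*sqrt(89) + 9865)) = 711729305/(18638*(9865 + I*sqrt(89)))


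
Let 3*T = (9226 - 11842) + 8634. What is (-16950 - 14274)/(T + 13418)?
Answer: -3903/1928 ≈ -2.0244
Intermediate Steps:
T = 2006 (T = ((9226 - 11842) + 8634)/3 = (-2616 + 8634)/3 = (⅓)*6018 = 2006)
(-16950 - 14274)/(T + 13418) = (-16950 - 14274)/(2006 + 13418) = -31224/15424 = -31224*1/15424 = -3903/1928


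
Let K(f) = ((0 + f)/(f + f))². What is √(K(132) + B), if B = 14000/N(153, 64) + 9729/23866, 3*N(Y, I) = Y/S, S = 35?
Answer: √14234927345916603/1217166 ≈ 98.023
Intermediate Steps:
N(Y, I) = Y/105 (N(Y, I) = (Y/35)/3 = Y/105)
B = 11694836179/1217166 (B = 14000/(((1/105)*153)) + 9729/23866 = 14000/(51/35) + 9729*(1/23866) = 14000*(35/51) + 9729/23866 = 490000/51 + 9729/23866 = 11694836179/1217166 ≈ 9608.3)
K(f) = ¼ (K(f) = (f/((2*f)))² = (f*(1/(2*f)))² = (½)² = ¼)
√(K(132) + B) = √(¼ + 11694836179/1217166) = √(23390280941/2434332) = √14234927345916603/1217166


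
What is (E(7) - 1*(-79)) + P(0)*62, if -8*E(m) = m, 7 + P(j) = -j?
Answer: -2847/8 ≈ -355.88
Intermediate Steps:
P(j) = -7 - j
E(m) = -m/8
(E(7) - 1*(-79)) + P(0)*62 = (-⅛*7 - 1*(-79)) + (-7 - 1*0)*62 = (-7/8 + 79) + (-7 + 0)*62 = 625/8 - 7*62 = 625/8 - 434 = -2847/8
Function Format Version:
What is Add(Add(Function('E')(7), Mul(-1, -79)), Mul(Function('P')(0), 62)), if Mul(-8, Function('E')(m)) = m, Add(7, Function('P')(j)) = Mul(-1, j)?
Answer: Rational(-2847, 8) ≈ -355.88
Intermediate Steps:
Function('P')(j) = Add(-7, Mul(-1, j))
Function('E')(m) = Mul(Rational(-1, 8), m)
Add(Add(Function('E')(7), Mul(-1, -79)), Mul(Function('P')(0), 62)) = Add(Add(Mul(Rational(-1, 8), 7), Mul(-1, -79)), Mul(Add(-7, Mul(-1, 0)), 62)) = Add(Add(Rational(-7, 8), 79), Mul(Add(-7, 0), 62)) = Add(Rational(625, 8), Mul(-7, 62)) = Add(Rational(625, 8), -434) = Rational(-2847, 8)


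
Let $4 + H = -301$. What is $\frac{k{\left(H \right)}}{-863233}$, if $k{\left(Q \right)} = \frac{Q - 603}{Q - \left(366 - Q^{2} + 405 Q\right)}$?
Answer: $\frac{908}{186353876807} \approx 4.8724 \cdot 10^{-9}$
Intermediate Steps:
$H = -305$ ($H = -4 - 301 = -305$)
$k{\left(Q \right)} = \frac{-603 + Q}{-366 + Q^{2} - 404 Q}$ ($k{\left(Q \right)} = \frac{-603 + Q}{Q - \left(366 - Q^{2} + 405 Q\right)} = \frac{-603 + Q}{-366 + Q^{2} - 404 Q}$)
$\frac{k{\left(H \right)}}{-863233} = \frac{\frac{1}{366 - \left(-305\right)^{2} + 404 \left(-305\right)} \left(603 - -305\right)}{-863233} = \frac{603 + 305}{366 - 93025 - 123220} \left(- \frac{1}{863233}\right) = \frac{1}{366 - 93025 - 123220} \cdot 908 \left(- \frac{1}{863233}\right) = \frac{1}{-215879} \cdot 908 \left(- \frac{1}{863233}\right) = \left(- \frac{1}{215879}\right) 908 \left(- \frac{1}{863233}\right) = \left(- \frac{908}{215879}\right) \left(- \frac{1}{863233}\right) = \frac{908}{186353876807}$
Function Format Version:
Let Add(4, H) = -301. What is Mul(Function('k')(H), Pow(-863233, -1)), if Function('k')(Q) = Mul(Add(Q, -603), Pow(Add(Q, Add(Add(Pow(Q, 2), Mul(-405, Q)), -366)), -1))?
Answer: Rational(908, 186353876807) ≈ 4.8724e-9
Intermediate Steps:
H = -305 (H = Add(-4, -301) = -305)
Function('k')(Q) = Mul(Pow(Add(-366, Pow(Q, 2), Mul(-404, Q)), -1), Add(-603, Q)) (Function('k')(Q) = Mul(Add(-603, Q), Pow(Add(Q, Add(-366, Pow(Q, 2), Mul(-405, Q))), -1)) = Mul(Add(-603, Q), Pow(Add(-366, Pow(Q, 2), Mul(-404, Q)), -1)) = Mul(Pow(Add(-366, Pow(Q, 2), Mul(-404, Q)), -1), Add(-603, Q)))
Mul(Function('k')(H), Pow(-863233, -1)) = Mul(Mul(Pow(Add(366, Mul(-1, Pow(-305, 2)), Mul(404, -305)), -1), Add(603, Mul(-1, -305))), Pow(-863233, -1)) = Mul(Mul(Pow(Add(366, Mul(-1, 93025), -123220), -1), Add(603, 305)), Rational(-1, 863233)) = Mul(Mul(Pow(Add(366, -93025, -123220), -1), 908), Rational(-1, 863233)) = Mul(Mul(Pow(-215879, -1), 908), Rational(-1, 863233)) = Mul(Mul(Rational(-1, 215879), 908), Rational(-1, 863233)) = Mul(Rational(-908, 215879), Rational(-1, 863233)) = Rational(908, 186353876807)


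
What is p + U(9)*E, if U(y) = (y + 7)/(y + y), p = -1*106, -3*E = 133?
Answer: -3926/27 ≈ -145.41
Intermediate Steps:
E = -133/3 (E = -1/3*133 = -133/3 ≈ -44.333)
p = -106
U(y) = (7 + y)/(2*y) (U(y) = (7 + y)/((2*y)) = (7 + y)*(1/(2*y)) = (7 + y)/(2*y))
p + U(9)*E = -106 + ((1/2)*(7 + 9)/9)*(-133/3) = -106 + ((1/2)*(1/9)*16)*(-133/3) = -106 + (8/9)*(-133/3) = -106 - 1064/27 = -3926/27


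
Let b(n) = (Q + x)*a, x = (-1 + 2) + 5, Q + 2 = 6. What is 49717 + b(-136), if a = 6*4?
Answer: 49957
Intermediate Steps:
Q = 4 (Q = -2 + 6 = 4)
a = 24
x = 6 (x = 1 + 5 = 6)
b(n) = 240 (b(n) = (4 + 6)*24 = 10*24 = 240)
49717 + b(-136) = 49717 + 240 = 49957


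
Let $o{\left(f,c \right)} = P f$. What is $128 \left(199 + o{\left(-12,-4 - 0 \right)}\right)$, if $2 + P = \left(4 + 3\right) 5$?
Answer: $-25216$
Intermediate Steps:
$P = 33$ ($P = -2 + \left(4 + 3\right) 5 = -2 + 7 \cdot 5 = -2 + 35 = 33$)
$o{\left(f,c \right)} = 33 f$
$128 \left(199 + o{\left(-12,-4 - 0 \right)}\right) = 128 \left(199 + 33 \left(-12\right)\right) = 128 \left(199 - 396\right) = 128 \left(-197\right) = -25216$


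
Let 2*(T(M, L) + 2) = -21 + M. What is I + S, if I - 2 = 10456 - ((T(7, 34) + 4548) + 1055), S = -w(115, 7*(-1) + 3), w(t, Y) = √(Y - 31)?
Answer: 4864 - I*√35 ≈ 4864.0 - 5.9161*I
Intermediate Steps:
T(M, L) = -25/2 + M/2 (T(M, L) = -2 + (-21 + M)/2 = -2 + (-21/2 + M/2) = -25/2 + M/2)
w(t, Y) = √(-31 + Y)
S = -I*√35 (S = -√(-31 + (7*(-1) + 3)) = -√(-31 + (-7 + 3)) = -√(-31 - 4) = -√(-35) = -I*√35 ≈ -5.9161*I)
I = 4864 (I = 2 + (10456 - (((-25/2 + (½)*7) + 4548) + 1055)) = 2 + (10456 - (((-25/2 + 7/2) + 4548) + 1055)) = 2 + (10456 - ((-9 + 4548) + 1055)) = 2 + (10456 - (4539 + 1055)) = 2 + (10456 - 1*5594) = 2 + (10456 - 5594) = 2 + 4862 = 4864)
I + S = 4864 - I*√35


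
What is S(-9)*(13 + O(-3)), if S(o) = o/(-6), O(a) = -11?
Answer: 3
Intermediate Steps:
S(o) = -o/6 (S(o) = o*(-⅙) = -o/6)
S(-9)*(13 + O(-3)) = (-⅙*(-9))*(13 - 11) = (3/2)*2 = 3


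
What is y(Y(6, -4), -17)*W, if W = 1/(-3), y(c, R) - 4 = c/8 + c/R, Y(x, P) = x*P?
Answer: -41/51 ≈ -0.80392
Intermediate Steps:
Y(x, P) = P*x
y(c, R) = 4 + c/8 + c/R (y(c, R) = 4 + (c/8 + c/R) = 4 + c/8 + c/R)
W = -1/3 ≈ -0.33333
y(Y(6, -4), -17)*W = (4 + (-4*6)/8 - 4*6/(-17))*(-1/3) = (4 + (1/8)*(-24) - 24*(-1/17))*(-1/3) = (4 - 3 + 24/17)*(-1/3) = (41/17)*(-1/3) = -41/51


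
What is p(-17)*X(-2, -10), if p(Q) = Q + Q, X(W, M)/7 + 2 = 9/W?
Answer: 1547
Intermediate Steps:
X(W, M) = -14 + 63/W (X(W, M) = -14 + 7*(9/W) = -14 + 63/W)
p(Q) = 2*Q
p(-17)*X(-2, -10) = (2*(-17))*(-14 + 63/(-2)) = -34*(-14 + 63*(-½)) = -34*(-14 - 63/2) = -34*(-91/2) = 1547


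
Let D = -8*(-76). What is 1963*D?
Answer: 1193504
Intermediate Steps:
D = 608
1963*D = 1963*608 = 1193504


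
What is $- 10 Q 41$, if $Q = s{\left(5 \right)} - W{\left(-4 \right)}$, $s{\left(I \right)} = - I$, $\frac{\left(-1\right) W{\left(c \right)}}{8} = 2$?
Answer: $-4510$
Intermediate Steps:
$W{\left(c \right)} = -16$ ($W{\left(c \right)} = \left(-8\right) 2 = -16$)
$Q = 11$ ($Q = \left(-1\right) 5 - -16 = -5 + 16 = 11$)
$- 10 Q 41 = \left(-10\right) 11 \cdot 41 = \left(-110\right) 41 = -4510$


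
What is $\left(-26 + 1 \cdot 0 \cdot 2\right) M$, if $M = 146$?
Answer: $-3796$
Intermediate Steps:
$\left(-26 + 1 \cdot 0 \cdot 2\right) M = \left(-26 + 1 \cdot 0 \cdot 2\right) 146 = \left(-26 + 0 \cdot 2\right) 146 = \left(-26 + 0\right) 146 = \left(-26\right) 146 = -3796$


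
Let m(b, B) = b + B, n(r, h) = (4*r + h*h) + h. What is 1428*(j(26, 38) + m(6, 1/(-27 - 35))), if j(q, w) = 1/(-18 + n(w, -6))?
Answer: 10871721/1271 ≈ 8553.7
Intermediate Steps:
n(r, h) = h + h² + 4*r (n(r, h) = (4*r + h²) + h = (h² + 4*r) + h = h + h² + 4*r)
m(b, B) = B + b
j(q, w) = 1/(12 + 4*w) (j(q, w) = 1/(-18 + (-6 + (-6)² + 4*w)) = 1/(-18 + (-6 + 36 + 4*w)) = 1/(-18 + (30 + 4*w)) = 1/(12 + 4*w))
1428*(j(26, 38) + m(6, 1/(-27 - 35))) = 1428*(1/(4*(3 + 38)) + (1/(-27 - 35) + 6)) = 1428*((¼)/41 + (1/(-62) + 6)) = 1428*((¼)*(1/41) + (-1/62 + 6)) = 1428*(1/164 + 371/62) = 1428*(30453/5084) = 10871721/1271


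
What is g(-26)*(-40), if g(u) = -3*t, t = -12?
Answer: -1440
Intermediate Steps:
g(u) = 36 (g(u) = -3*(-12) = 36)
g(-26)*(-40) = 36*(-40) = -1440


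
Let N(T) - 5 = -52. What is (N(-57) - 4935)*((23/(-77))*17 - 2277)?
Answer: 875437040/77 ≈ 1.1369e+7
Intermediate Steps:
N(T) = -47 (N(T) = 5 - 52 = -47)
(N(-57) - 4935)*((23/(-77))*17 - 2277) = (-47 - 4935)*((23/(-77))*17 - 2277) = -4982*((23*(-1/77))*17 - 2277) = -4982*(-23/77*17 - 2277) = -4982*(-391/77 - 2277) = -4982*(-175720/77) = 875437040/77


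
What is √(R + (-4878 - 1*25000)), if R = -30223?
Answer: I*√60101 ≈ 245.16*I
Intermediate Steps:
√(R + (-4878 - 1*25000)) = √(-30223 + (-4878 - 1*25000)) = √(-30223 + (-4878 - 25000)) = √(-30223 - 29878) = √(-60101) = I*√60101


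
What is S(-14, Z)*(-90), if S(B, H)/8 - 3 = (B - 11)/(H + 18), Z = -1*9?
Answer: -160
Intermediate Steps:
Z = -9
S(B, H) = 24 + 8*(-11 + B)/(18 + H) (S(B, H) = 24 + 8*((B - 11)/(H + 18)) = 24 + 8*((-11 + B)/(18 + H)) = 24 + 8*(-11 + B)/(18 + H))
S(-14, Z)*(-90) = (8*(43 - 14 + 3*(-9))/(18 - 9))*(-90) = (8*(43 - 14 - 27)/9)*(-90) = (8*(1/9)*2)*(-90) = (16/9)*(-90) = -160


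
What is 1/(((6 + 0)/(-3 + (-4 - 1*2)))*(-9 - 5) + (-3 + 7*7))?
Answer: 3/166 ≈ 0.018072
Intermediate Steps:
1/(((6 + 0)/(-3 + (-4 - 1*2)))*(-9 - 5) + (-3 + 7*7)) = 1/((6/(-3 + (-4 - 2)))*(-14) + (-3 + 49)) = 1/((6/(-3 - 6))*(-14) + 46) = 1/((6/(-9))*(-14) + 46) = 1/((6*(-1/9))*(-14) + 46) = 1/(-2/3*(-14) + 46) = 1/(28/3 + 46) = 1/(166/3) = 3/166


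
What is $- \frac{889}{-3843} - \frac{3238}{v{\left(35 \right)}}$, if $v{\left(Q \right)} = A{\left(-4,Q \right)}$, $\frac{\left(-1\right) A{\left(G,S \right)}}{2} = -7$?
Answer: $- \frac{887942}{3843} \approx -231.05$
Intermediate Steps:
$A{\left(G,S \right)} = 14$ ($A{\left(G,S \right)} = \left(-2\right) \left(-7\right) = 14$)
$v{\left(Q \right)} = 14$
$- \frac{889}{-3843} - \frac{3238}{v{\left(35 \right)}} = - \frac{889}{-3843} - \frac{3238}{14} = \left(-889\right) \left(- \frac{1}{3843}\right) - \frac{1619}{7} = \frac{127}{549} - \frac{1619}{7} = - \frac{887942}{3843}$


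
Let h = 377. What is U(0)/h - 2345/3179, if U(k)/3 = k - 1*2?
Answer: -903139/1198483 ≈ -0.75357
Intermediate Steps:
U(k) = -6 + 3*k (U(k) = 3*(k - 1*2) = 3*(k - 2) = 3*(-2 + k) = -6 + 3*k)
U(0)/h - 2345/3179 = (-6 + 3*0)/377 - 2345/3179 = (-6 + 0)*(1/377) - 2345*1/3179 = -6*1/377 - 2345/3179 = -6/377 - 2345/3179 = -903139/1198483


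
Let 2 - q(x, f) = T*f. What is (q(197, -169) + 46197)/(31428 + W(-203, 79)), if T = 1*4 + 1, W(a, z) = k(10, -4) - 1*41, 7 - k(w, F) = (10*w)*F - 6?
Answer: 11761/7950 ≈ 1.4794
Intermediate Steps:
k(w, F) = 13 - 10*F*w (k(w, F) = 7 - ((10*w)*F - 6) = 7 - (10*F*w - 6) = 7 - (-6 + 10*F*w) = 7 + (6 - 10*F*w) = 13 - 10*F*w)
W(a, z) = 372 (W(a, z) = (13 - 10*(-4)*10) - 1*41 = (13 + 400) - 41 = 413 - 41 = 372)
T = 5 (T = 4 + 1 = 5)
q(x, f) = 2 - 5*f
(q(197, -169) + 46197)/(31428 + W(-203, 79)) = ((2 - 5*(-169)) + 46197)/(31428 + 372) = ((2 + 845) + 46197)/31800 = (847 + 46197)*(1/31800) = 47044*(1/31800) = 11761/7950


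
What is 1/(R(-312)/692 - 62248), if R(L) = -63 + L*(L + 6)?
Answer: -692/42980207 ≈ -1.6100e-5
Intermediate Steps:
R(L) = -63 + L*(6 + L)
1/(R(-312)/692 - 62248) = 1/((-63 + (-312)² + 6*(-312))/692 - 62248) = 1/((-63 + 97344 - 1872)*(1/692) - 62248) = 1/(95409*(1/692) - 62248) = 1/(95409/692 - 62248) = 1/(-42980207/692) = -692/42980207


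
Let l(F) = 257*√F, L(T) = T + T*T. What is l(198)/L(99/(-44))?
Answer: 4112*√22/15 ≈ 1285.8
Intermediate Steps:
L(T) = T + T²
l(198)/L(99/(-44)) = (257*√198)/(((99/(-44))*(1 + 99/(-44)))) = (257*(3*√22))/(((99*(-1/44))*(1 + 99*(-1/44)))) = (771*√22)/((-9*(1 - 9/4)/4)) = (771*√22)/((-9/4*(-5/4))) = (771*√22)/(45/16) = (771*√22)*(16/45) = 4112*√22/15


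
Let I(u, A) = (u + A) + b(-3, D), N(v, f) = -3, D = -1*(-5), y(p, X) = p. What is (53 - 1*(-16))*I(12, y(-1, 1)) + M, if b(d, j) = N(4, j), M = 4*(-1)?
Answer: 548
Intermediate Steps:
D = 5
M = -4
b(d, j) = -3
I(u, A) = -3 + A + u (I(u, A) = (u + A) - 3 = (A + u) - 3 = -3 + A + u)
(53 - 1*(-16))*I(12, y(-1, 1)) + M = (53 - 1*(-16))*(-3 - 1 + 12) - 4 = (53 + 16)*8 - 4 = 69*8 - 4 = 552 - 4 = 548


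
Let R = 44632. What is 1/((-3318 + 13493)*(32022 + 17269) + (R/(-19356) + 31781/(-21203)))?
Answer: 102601317/51458246037441892 ≈ 1.9939e-9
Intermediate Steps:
1/((-3318 + 13493)*(32022 + 17269) + (R/(-19356) + 31781/(-21203))) = 1/((-3318 + 13493)*(32022 + 17269) + (44632/(-19356) + 31781/(-21203))) = 1/(10175*49291 + (44632*(-1/19356) + 31781*(-1/21203))) = 1/(501535925 + (-11158/4839 - 31781/21203)) = 1/(501535925 - 390371333/102601317) = 1/(51458246037441892/102601317) = 102601317/51458246037441892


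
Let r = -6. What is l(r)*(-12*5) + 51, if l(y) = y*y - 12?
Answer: -1389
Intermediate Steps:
l(y) = -12 + y**2 (l(y) = y**2 - 12 = -12 + y**2)
l(r)*(-12*5) + 51 = (-12 + (-6)**2)*(-12*5) + 51 = (-12 + 36)*(-60) + 51 = 24*(-60) + 51 = -1440 + 51 = -1389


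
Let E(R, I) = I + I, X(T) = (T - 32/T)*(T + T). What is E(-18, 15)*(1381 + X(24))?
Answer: 74070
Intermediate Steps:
X(T) = 2*T*(T - 32/T) (X(T) = (T - 32/T)*(2*T) = 2*T*(T - 32/T))
E(R, I) = 2*I
E(-18, 15)*(1381 + X(24)) = (2*15)*(1381 + (-64 + 2*24²)) = 30*(1381 + (-64 + 2*576)) = 30*(1381 + (-64 + 1152)) = 30*(1381 + 1088) = 30*2469 = 74070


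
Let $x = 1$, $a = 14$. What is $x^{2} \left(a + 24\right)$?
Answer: $38$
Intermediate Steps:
$x^{2} \left(a + 24\right) = 1^{2} \left(14 + 24\right) = 1 \cdot 38 = 38$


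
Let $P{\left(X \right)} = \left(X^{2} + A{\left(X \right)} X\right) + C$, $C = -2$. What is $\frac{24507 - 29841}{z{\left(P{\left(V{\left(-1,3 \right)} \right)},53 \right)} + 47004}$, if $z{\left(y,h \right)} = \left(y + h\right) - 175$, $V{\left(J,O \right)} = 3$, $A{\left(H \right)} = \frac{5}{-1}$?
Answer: $- \frac{2667}{23437} \approx -0.11379$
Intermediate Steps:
$A{\left(H \right)} = -5$ ($A{\left(H \right)} = 5 \left(-1\right) = -5$)
$P{\left(X \right)} = -2 + X^{2} - 5 X$ ($P{\left(X \right)} = \left(X^{2} - 5 X\right) - 2 = -2 + X^{2} - 5 X$)
$z{\left(y,h \right)} = -175 + h + y$ ($z{\left(y,h \right)} = \left(h + y\right) - 175 = -175 + h + y$)
$\frac{24507 - 29841}{z{\left(P{\left(V{\left(-1,3 \right)} \right)},53 \right)} + 47004} = \frac{24507 - 29841}{\left(-175 + 53 - \left(17 - 9\right)\right) + 47004} = - \frac{5334}{\left(-175 + 53 - 8\right) + 47004} = - \frac{5334}{-130 + 47004} = - \frac{5334}{46874} = \left(-5334\right) \frac{1}{46874} = - \frac{2667}{23437}$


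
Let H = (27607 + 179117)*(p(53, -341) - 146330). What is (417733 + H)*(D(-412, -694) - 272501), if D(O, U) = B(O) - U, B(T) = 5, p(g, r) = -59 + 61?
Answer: 8221763632843678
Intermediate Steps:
p(g, r) = 2
D(O, U) = 5 - U
H = -30249509472 (H = (27607 + 179117)*(2 - 146330) = 206724*(-146328) = -30249509472)
(417733 + H)*(D(-412, -694) - 272501) = (417733 - 30249509472)*((5 - 1*(-694)) - 272501) = -30249091739*((5 + 694) - 272501) = -30249091739*(699 - 272501) = -30249091739*(-271802) = 8221763632843678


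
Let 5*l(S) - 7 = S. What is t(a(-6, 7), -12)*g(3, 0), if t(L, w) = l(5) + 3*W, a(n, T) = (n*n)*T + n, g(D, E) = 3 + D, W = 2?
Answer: 252/5 ≈ 50.400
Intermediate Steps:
l(S) = 7/5 + S/5
a(n, T) = n + T*n**2 (a(n, T) = n**2*T + n = T*n**2 + n = n + T*n**2)
t(L, w) = 42/5 (t(L, w) = (7/5 + (1/5)*5) + 3*2 = (7/5 + 1) + 6 = 12/5 + 6 = 42/5)
t(a(-6, 7), -12)*g(3, 0) = 42*(3 + 3)/5 = (42/5)*6 = 252/5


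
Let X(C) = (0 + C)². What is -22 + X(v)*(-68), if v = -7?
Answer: -3354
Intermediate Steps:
X(C) = C²
-22 + X(v)*(-68) = -22 + (-7)²*(-68) = -22 + 49*(-68) = -22 - 3332 = -3354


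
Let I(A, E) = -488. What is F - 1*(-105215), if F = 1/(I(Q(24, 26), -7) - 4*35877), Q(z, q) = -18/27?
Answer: 15150539139/143996 ≈ 1.0522e+5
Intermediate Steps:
Q(z, q) = -2/3 (Q(z, q) = -18*1/27 = -2/3)
F = -1/143996 (F = 1/(-488 - 4*35877) = 1/(-488 - 143508) = 1/(-143996) = -1/143996 ≈ -6.9446e-6)
F - 1*(-105215) = -1/143996 - 1*(-105215) = -1/143996 + 105215 = 15150539139/143996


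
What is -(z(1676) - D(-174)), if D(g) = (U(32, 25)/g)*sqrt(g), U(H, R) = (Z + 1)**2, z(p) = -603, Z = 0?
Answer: 603 - I*sqrt(174)/174 ≈ 603.0 - 0.07581*I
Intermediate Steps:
U(H, R) = 1 (U(H, R) = (0 + 1)**2 = 1**2 = 1)
D(g) = 1/sqrt(g) (D(g) = (1/g)*sqrt(g) = sqrt(g)/g = 1/sqrt(g))
-(z(1676) - D(-174)) = -(-603 - 1/sqrt(-174)) = -(-603 - (-1)*I*sqrt(174)/174) = -(-603 + I*sqrt(174)/174) = 603 - I*sqrt(174)/174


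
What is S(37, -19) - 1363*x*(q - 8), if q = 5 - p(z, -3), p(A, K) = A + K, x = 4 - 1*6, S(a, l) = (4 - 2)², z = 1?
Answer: -2722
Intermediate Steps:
S(a, l) = 4 (S(a, l) = 2² = 4)
x = -2 (x = 4 - 6 = -2)
q = 7 (q = 5 - (1 - 3) = 5 - 1*(-2) = 5 + 2 = 7)
S(37, -19) - 1363*x*(q - 8) = 4 - (-2726)*(7 - 8) = 4 - (-2726)*(-1) = 4 - 1363*2 = 4 - 2726 = -2722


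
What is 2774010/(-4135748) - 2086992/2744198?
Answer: -4060926420999/2837327847526 ≈ -1.4312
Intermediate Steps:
2774010/(-4135748) - 2086992/2744198 = 2774010*(-1/4135748) - 2086992*1/2744198 = -1387005/2067874 - 1043496/1372099 = -4060926420999/2837327847526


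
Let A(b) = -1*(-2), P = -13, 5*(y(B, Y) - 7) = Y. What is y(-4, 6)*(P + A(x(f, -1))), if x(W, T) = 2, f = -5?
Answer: -451/5 ≈ -90.200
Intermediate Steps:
y(B, Y) = 7 + Y/5
A(b) = 2
y(-4, 6)*(P + A(x(f, -1))) = (7 + (⅕)*6)*(-13 + 2) = (7 + 6/5)*(-11) = (41/5)*(-11) = -451/5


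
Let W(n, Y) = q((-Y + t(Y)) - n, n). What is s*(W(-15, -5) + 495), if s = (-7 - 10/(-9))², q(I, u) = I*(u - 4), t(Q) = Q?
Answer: 196630/27 ≈ 7282.6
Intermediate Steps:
q(I, u) = I*(-4 + u)
W(n, Y) = -n*(-4 + n) (W(n, Y) = ((-Y + Y) - n)*(-4 + n) = (0 - n)*(-4 + n) = (-n)*(-4 + n) = -n*(-4 + n))
s = 2809/81 (s = (-7 - 10*(-⅑))² = (-7 + 10/9)² = (-53/9)² = 2809/81 ≈ 34.679)
s*(W(-15, -5) + 495) = 2809*(-15*(4 - 1*(-15)) + 495)/81 = 2809*(-15*(4 + 15) + 495)/81 = 2809*(-15*19 + 495)/81 = 2809*(-285 + 495)/81 = (2809/81)*210 = 196630/27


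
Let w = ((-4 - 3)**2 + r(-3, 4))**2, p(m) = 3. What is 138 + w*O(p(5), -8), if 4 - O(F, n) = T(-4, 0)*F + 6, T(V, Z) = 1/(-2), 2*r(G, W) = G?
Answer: -7921/8 ≈ -990.13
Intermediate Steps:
r(G, W) = G/2
T(V, Z) = -1/2
O(F, n) = -2 + F/2 (O(F, n) = 4 - (-F/2 + 6) = 4 - (6 - F/2) = 4 + (-6 + F/2) = -2 + F/2)
w = 9025/4 (w = ((-4 - 3)**2 + (1/2)*(-3))**2 = ((-7)**2 - 3/2)**2 = (49 - 3/2)**2 = (95/2)**2 = 9025/4 ≈ 2256.3)
138 + w*O(p(5), -8) = 138 + 9025*(-2 + (1/2)*3)/4 = 138 + 9025*(-2 + 3/2)/4 = 138 + (9025/4)*(-1/2) = 138 - 9025/8 = -7921/8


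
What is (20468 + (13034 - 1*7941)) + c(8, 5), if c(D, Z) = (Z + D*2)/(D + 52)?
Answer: 511227/20 ≈ 25561.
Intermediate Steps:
c(D, Z) = (Z + 2*D)/(52 + D)
(20468 + (13034 - 1*7941)) + c(8, 5) = (20468 + (13034 - 1*7941)) + (5 + 2*8)/(52 + 8) = (20468 + (13034 - 7941)) + (5 + 16)/60 = (20468 + 5093) + (1/60)*21 = 25561 + 7/20 = 511227/20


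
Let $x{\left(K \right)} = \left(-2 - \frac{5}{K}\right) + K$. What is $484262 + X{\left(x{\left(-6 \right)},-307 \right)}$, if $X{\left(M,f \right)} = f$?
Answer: $483955$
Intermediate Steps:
$x{\left(K \right)} = -2 + K - \frac{5}{K}$
$484262 + X{\left(x{\left(-6 \right)},-307 \right)} = 484262 - 307 = 483955$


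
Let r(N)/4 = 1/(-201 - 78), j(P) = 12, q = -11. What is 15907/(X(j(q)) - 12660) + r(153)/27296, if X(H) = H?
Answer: -20353015/16183116 ≈ -1.2577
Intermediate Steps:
r(N) = -4/279 (r(N) = 4/(-201 - 78) = 4/(-279) = 4*(-1/279) = -4/279)
15907/(X(j(q)) - 12660) + r(153)/27296 = 15907/(12 - 12660) - 4/279/27296 = 15907/(-12648) - 4/279*1/27296 = 15907*(-1/12648) - 1/1903896 = -15907/12648 - 1/1903896 = -20353015/16183116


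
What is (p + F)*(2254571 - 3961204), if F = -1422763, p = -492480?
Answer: 3268616906819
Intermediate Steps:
(p + F)*(2254571 - 3961204) = (-492480 - 1422763)*(2254571 - 3961204) = -1915243*(-1706633) = 3268616906819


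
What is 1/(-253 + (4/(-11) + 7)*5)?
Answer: -11/2418 ≈ -0.0045492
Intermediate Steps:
1/(-253 + (4/(-11) + 7)*5) = 1/(-253 + (4*(-1/11) + 7)*5) = 1/(-253 + (-4/11 + 7)*5) = 1/(-253 + (73/11)*5) = 1/(-253 + 365/11) = 1/(-2418/11) = -11/2418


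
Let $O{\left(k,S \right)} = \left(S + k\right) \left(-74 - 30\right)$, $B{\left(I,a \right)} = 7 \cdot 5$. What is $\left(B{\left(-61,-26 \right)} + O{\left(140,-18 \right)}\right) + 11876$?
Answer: $-777$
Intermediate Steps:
$B{\left(I,a \right)} = 35$
$O{\left(k,S \right)} = - 104 S - 104 k$ ($O{\left(k,S \right)} = \left(S + k\right) \left(-104\right) = - 104 S - 104 k$)
$\left(B{\left(-61,-26 \right)} + O{\left(140,-18 \right)}\right) + 11876 = \left(35 - 12688\right) + 11876 = -12653 + 11876 = -777$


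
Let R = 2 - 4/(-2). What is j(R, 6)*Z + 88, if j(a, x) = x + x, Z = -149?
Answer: -1700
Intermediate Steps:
R = 4 (R = 2 - 4*(-½) = 2 + 2 = 4)
j(a, x) = 2*x
j(R, 6)*Z + 88 = (2*6)*(-149) + 88 = 12*(-149) + 88 = -1788 + 88 = -1700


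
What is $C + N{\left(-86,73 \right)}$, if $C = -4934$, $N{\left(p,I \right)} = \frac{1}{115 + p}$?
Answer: $- \frac{143085}{29} \approx -4934.0$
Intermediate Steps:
$C + N{\left(-86,73 \right)} = -4934 + \frac{1}{115 - 86} = -4934 + \frac{1}{29} = - \frac{143085}{29}$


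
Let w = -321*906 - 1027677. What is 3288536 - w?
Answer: 4607039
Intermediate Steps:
w = -1318503 (w = -290826 - 1027677 = -1318503)
3288536 - w = 3288536 - 1*(-1318503) = 3288536 + 1318503 = 4607039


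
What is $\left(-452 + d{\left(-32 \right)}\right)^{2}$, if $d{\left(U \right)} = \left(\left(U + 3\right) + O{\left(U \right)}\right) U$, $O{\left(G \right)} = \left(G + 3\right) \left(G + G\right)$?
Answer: $3471095056$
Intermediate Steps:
$O{\left(G \right)} = 2 G \left(3 + G\right)$ ($O{\left(G \right)} = \left(3 + G\right) 2 G = 2 G \left(3 + G\right)$)
$d{\left(U \right)} = U \left(3 + U + 2 U \left(3 + U\right)\right)$ ($d{\left(U \right)} = \left(\left(U + 3\right) + 2 U \left(3 + U\right)\right) U = \left(\left(3 + U\right) + 2 U \left(3 + U\right)\right) U = \left(3 + U + 2 U \left(3 + U\right)\right) U = U \left(3 + U + 2 U \left(3 + U\right)\right)$)
$\left(-452 + d{\left(-32 \right)}\right)^{2} = \left(-452 - 32 \left(3 - 32 + 2 \left(-32\right) \left(3 - 32\right)\right)\right)^{2} = \left(-452 - 32 \left(3 - 32 + 2 \left(-32\right) \left(-29\right)\right)\right)^{2} = \left(-452 - 32 \left(3 - 32 + 1856\right)\right)^{2} = \left(-452 - 58464\right)^{2} = \left(-58916\right)^{2} = 3471095056$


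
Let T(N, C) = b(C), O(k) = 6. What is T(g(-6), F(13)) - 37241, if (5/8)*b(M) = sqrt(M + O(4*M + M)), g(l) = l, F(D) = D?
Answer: -37241 + 8*sqrt(19)/5 ≈ -37234.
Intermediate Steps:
b(M) = 8*sqrt(6 + M)/5 (b(M) = 8*sqrt(M + 6)/5 = 8*sqrt(6 + M)/5)
T(N, C) = 8*sqrt(6 + C)/5
T(g(-6), F(13)) - 37241 = 8*sqrt(6 + 13)/5 - 37241 = 8*sqrt(19)/5 - 37241 = -37241 + 8*sqrt(19)/5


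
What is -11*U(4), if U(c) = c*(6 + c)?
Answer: -440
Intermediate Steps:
-11*U(4) = -44*(6 + 4) = -44*10 = -11*40 = -440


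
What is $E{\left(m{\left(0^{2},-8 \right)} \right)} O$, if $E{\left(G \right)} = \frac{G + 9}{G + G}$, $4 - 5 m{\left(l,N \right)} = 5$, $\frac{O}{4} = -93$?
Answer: $8184$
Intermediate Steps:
$O = -372$ ($O = 4 \left(-93\right) = -372$)
$m{\left(l,N \right)} = - \frac{1}{5}$ ($m{\left(l,N \right)} = \frac{4}{5} - 1 = - \frac{1}{5}$)
$E{\left(G \right)} = \frac{9 + G}{2 G}$
$E{\left(m{\left(0^{2},-8 \right)} \right)} O = \frac{9 - \frac{1}{5}}{2 \left(- \frac{1}{5}\right)} \left(-372\right) = \frac{1}{2} \left(-5\right) \frac{44}{5} \left(-372\right) = \left(-22\right) \left(-372\right) = 8184$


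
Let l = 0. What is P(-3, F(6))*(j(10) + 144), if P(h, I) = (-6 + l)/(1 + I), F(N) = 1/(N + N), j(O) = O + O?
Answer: -11808/13 ≈ -908.31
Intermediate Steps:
j(O) = 2*O
F(N) = 1/(2*N)
P(h, I) = -6/(1 + I) (P(h, I) = (-6 + 0)/(1 + I) = -6/(1 + I))
P(-3, F(6))*(j(10) + 144) = (-6/(1 + (1/2)/6))*(2*10 + 144) = (-6/(1 + (1/2)*(1/6)))*(20 + 144) = -6/(1 + 1/12)*164 = -6/13/12*164 = -6*12/13*164 = -72/13*164 = -11808/13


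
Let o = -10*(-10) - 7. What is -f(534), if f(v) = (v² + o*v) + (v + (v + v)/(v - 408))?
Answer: -7042570/21 ≈ -3.3536e+5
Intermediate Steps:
o = 93 (o = 100 - 7 = 93)
f(v) = v² + 94*v + 2*v/(-408 + v) (f(v) = (v² + 93*v) + (v + (v + v)/(v - 408)) = (v² + 93*v) + (v + (2*v)/(-408 + v)) = (v² + 93*v) + (v + 2*v/(-408 + v)) = v² + 94*v + 2*v/(-408 + v))
-f(534) = -534*(-38350 + 534² - 314*534)/(-408 + 534) = -534*(-38350 + 285156 - 167676)/126 = -534*79130/126 = -1*7042570/21 = -7042570/21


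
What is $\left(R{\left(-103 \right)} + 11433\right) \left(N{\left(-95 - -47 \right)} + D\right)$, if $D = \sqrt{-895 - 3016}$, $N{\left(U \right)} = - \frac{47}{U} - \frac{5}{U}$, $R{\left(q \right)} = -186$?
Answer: $\frac{48737}{4} + 11247 i \sqrt{3911} \approx 12184.0 + 7.0337 \cdot 10^{5} i$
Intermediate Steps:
$N{\left(U \right)} = - \frac{52}{U}$
$D = i \sqrt{3911}$ ($D = \sqrt{-895 - 3016} = \sqrt{-3911} = i \sqrt{3911} \approx 62.538 i$)
$\left(R{\left(-103 \right)} + 11433\right) \left(N{\left(-95 - -47 \right)} + D\right) = \left(-186 + 11433\right) \left(- \frac{52}{-95 - -47} + i \sqrt{3911}\right) = 11247 \left(- \frac{52}{-95 + 47} + i \sqrt{3911}\right) = 11247 \left(- \frac{52}{-48} + i \sqrt{3911}\right) = 11247 \left(\left(-52\right) \left(- \frac{1}{48}\right) + i \sqrt{3911}\right) = 11247 \left(\frac{13}{12} + i \sqrt{3911}\right) = \frac{48737}{4} + 11247 i \sqrt{3911}$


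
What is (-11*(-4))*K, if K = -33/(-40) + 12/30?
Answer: 539/10 ≈ 53.900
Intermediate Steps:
K = 49/40 (K = -33*(-1/40) + 12*(1/30) = 33/40 + ⅖ = 49/40 ≈ 1.2250)
(-11*(-4))*K = -11*(-4)*(49/40) = 44*(49/40) = 539/10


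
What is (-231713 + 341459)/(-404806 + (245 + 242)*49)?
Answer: -12194/42327 ≈ -0.28809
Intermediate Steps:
(-231713 + 341459)/(-404806 + (245 + 242)*49) = 109746/(-404806 + 487*49) = 109746/(-404806 + 23863) = 109746/(-380943) = 109746*(-1/380943) = -12194/42327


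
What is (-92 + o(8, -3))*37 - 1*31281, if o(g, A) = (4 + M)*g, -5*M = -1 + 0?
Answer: -167209/5 ≈ -33442.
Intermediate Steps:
M = ⅕ (M = -(-1 + 0)/5 = -⅕*(-1) = ⅕ ≈ 0.20000)
o(g, A) = 21*g/5 (o(g, A) = (4 + ⅕)*g = 21*g/5)
(-92 + o(8, -3))*37 - 1*31281 = (-92 + (21/5)*8)*37 - 1*31281 = (-92 + 168/5)*37 - 31281 = -292/5*37 - 31281 = -10804/5 - 31281 = -167209/5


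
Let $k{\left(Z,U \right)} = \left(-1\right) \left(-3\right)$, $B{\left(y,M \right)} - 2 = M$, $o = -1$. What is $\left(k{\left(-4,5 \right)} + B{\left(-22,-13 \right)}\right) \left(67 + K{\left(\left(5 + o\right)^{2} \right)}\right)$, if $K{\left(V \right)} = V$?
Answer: $-664$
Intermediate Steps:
$B{\left(y,M \right)} = 2 + M$
$k{\left(Z,U \right)} = 3$
$\left(k{\left(-4,5 \right)} + B{\left(-22,-13 \right)}\right) \left(67 + K{\left(\left(5 + o\right)^{2} \right)}\right) = \left(3 + \left(2 - 13\right)\right) \left(67 + \left(5 - 1\right)^{2}\right) = \left(3 - 11\right) \left(67 + 4^{2}\right) = - 8 \left(67 + 16\right) = \left(-8\right) 83 = -664$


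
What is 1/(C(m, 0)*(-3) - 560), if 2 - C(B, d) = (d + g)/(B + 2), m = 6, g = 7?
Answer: -8/4507 ≈ -0.0017750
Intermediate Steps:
C(B, d) = 2 - (7 + d)/(2 + B) (C(B, d) = 2 - (d + 7)/(B + 2) = 2 - (7 + d)/(2 + B))
1/(C(m, 0)*(-3) - 560) = 1/(((-3 - 1*0 + 2*6)/(2 + 6))*(-3) - 560) = 1/(((-3 + 0 + 12)/8)*(-3) - 560) = 1/(((1/8)*9)*(-3) - 560) = 1/((9/8)*(-3) - 560) = 1/(-27/8 - 560) = 1/(-4507/8) = -8/4507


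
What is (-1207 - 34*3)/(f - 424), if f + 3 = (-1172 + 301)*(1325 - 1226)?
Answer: 1309/86656 ≈ 0.015106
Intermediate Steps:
f = -86232 (f = -3 + (-1172 + 301)*(1325 - 1226) = -3 - 871*99 = -3 - 86229 = -86232)
(-1207 - 34*3)/(f - 424) = (-1207 - 34*3)/(-86232 - 424) = (-1207 - 102)/(-86656) = -1309*(-1/86656) = 1309/86656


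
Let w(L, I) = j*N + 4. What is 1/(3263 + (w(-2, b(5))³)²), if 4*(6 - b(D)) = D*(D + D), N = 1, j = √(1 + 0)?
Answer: 1/18888 ≈ 5.2944e-5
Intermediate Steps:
j = 1 (j = √1 = 1)
b(D) = 6 - D²/2 (b(D) = 6 - D*(D + D)/4 = 6 - D*2*D/4 = 6 - D²/2)
w(L, I) = 5 (w(L, I) = 1*1 + 4 = 1 + 4 = 5)
1/(3263 + (w(-2, b(5))³)²) = 1/(3263 + (5³)²) = 1/(3263 + 125²) = 1/(3263 + 15625) = 1/18888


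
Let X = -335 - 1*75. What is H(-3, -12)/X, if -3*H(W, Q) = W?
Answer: -1/410 ≈ -0.0024390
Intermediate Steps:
H(W, Q) = -W/3
X = -410 (X = -335 - 75 = -410)
H(-3, -12)/X = -1/3*(-3)/(-410) = 1*(-1/410) = -1/410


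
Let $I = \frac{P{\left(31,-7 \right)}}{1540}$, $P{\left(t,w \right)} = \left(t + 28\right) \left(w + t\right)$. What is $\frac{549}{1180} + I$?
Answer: $\frac{125817}{90860} \approx 1.3847$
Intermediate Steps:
$P{\left(t,w \right)} = \left(28 + t\right) \left(t + w\right)$
$I = \frac{354}{385}$ ($I = \frac{31^{2} + 28 \cdot 31 + 28 \left(-7\right) + 31 \left(-7\right)}{1540} = \left(961 + 868 - 196 - 217\right) \frac{1}{1540} = 1416 \cdot \frac{1}{1540} = \frac{354}{385} \approx 0.91948$)
$\frac{549}{1180} + I = \frac{549}{1180} + \frac{354}{385} = \frac{125817}{90860}$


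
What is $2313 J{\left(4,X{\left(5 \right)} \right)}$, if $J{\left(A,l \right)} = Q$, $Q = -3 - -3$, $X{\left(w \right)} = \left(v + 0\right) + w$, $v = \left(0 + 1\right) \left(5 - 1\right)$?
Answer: $0$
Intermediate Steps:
$v = 4$ ($v = 1 \cdot 4 = 4$)
$X{\left(w \right)} = 4 + w$ ($X{\left(w \right)} = \left(4 + 0\right) + w = 4 + w$)
$Q = 0$ ($Q = -3 + 3 = 0$)
$J{\left(A,l \right)} = 0$
$2313 J{\left(4,X{\left(5 \right)} \right)} = 2313 \cdot 0 = 0$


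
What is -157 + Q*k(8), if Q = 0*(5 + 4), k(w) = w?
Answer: -157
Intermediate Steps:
Q = 0 (Q = 0*9 = 0)
-157 + Q*k(8) = -157 + 0*8 = -157 + 0 = -157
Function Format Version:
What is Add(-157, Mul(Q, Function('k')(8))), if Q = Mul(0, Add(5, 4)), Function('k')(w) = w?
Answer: -157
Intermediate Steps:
Q = 0 (Q = Mul(0, 9) = 0)
Add(-157, Mul(Q, Function('k')(8))) = Add(-157, Mul(0, 8)) = Add(-157, 0) = -157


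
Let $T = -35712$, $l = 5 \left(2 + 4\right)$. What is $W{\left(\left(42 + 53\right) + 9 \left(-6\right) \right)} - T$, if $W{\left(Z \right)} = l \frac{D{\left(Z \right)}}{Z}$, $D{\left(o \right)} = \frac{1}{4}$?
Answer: $\frac{2928399}{82} \approx 35712.0$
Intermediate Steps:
$D{\left(o \right)} = \frac{1}{4}$
$l = 30$ ($l = 5 \cdot 6 = 30$)
$W{\left(Z \right)} = \frac{15}{2 Z}$ ($W{\left(Z \right)} = 30 \frac{1}{4 Z} = \frac{15}{2 Z}$)
$W{\left(\left(42 + 53\right) + 9 \left(-6\right) \right)} - T = \frac{15}{2 \left(\left(42 + 53\right) + 9 \left(-6\right)\right)} - -35712 = \frac{15}{2 \left(95 - 54\right)} + 35712 = \frac{15}{2 \cdot 41} + 35712 = \frac{15}{2} \cdot \frac{1}{41} + 35712 = \frac{15}{82} + 35712 = \frac{2928399}{82}$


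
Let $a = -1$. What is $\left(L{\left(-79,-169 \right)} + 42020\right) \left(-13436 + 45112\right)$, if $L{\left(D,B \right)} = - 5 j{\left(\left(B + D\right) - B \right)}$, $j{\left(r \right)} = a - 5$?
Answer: $1331975800$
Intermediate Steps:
$j{\left(r \right)} = -6$ ($j{\left(r \right)} = -1 - 5 = -6$)
$L{\left(D,B \right)} = 30$ ($L{\left(D,B \right)} = \left(-5\right) \left(-6\right) = 30$)
$\left(L{\left(-79,-169 \right)} + 42020\right) \left(-13436 + 45112\right) = \left(30 + 42020\right) \left(-13436 + 45112\right) = 42050 \cdot 31676 = 1331975800$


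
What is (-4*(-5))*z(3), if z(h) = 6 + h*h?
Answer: 300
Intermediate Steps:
z(h) = 6 + h**2
(-4*(-5))*z(3) = (-4*(-5))*(6 + 3**2) = 20*(6 + 9) = 20*15 = 300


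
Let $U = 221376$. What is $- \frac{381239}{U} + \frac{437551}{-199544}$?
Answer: $- \frac{21617155649}{5521781568} \approx -3.9149$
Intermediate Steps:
$- \frac{381239}{U} + \frac{437551}{-199544} = - \frac{381239}{221376} + \frac{437551}{-199544} = \left(-381239\right) \frac{1}{221376} + 437551 \left(- \frac{1}{199544}\right) = - \frac{381239}{221376} - \frac{437551}{199544} = - \frac{21617155649}{5521781568}$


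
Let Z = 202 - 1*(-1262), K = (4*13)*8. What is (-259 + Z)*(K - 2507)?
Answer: -2519655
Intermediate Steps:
K = 416 (K = 52*8 = 416)
Z = 1464 (Z = 202 + 1262 = 1464)
(-259 + Z)*(K - 2507) = (-259 + 1464)*(416 - 2507) = 1205*(-2091) = -2519655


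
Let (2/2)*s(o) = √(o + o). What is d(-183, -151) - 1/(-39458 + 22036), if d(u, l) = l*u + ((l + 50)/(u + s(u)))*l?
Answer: 88797390573/3223070 - 15251*I*√366/33855 ≈ 27551.0 - 8.6182*I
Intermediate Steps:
s(o) = √2*√o (s(o) = √(o + o) = √(2*o) = √2*√o)
d(u, l) = l*u + l*(50 + l)/(u + √2*√u) (d(u, l) = l*u + ((l + 50)/(u + √2*√u))*l = l*u + ((50 + l)/(u + √2*√u))*l = l*u + l*(50 + l)/(u + √2*√u))
d(-183, -151) - 1/(-39458 + 22036) = -151*(50 - 151 + (-183)² + √2*(-183)^(3/2))/(-183 + √2*√(-183)) - 1/(-39458 + 22036) = -151*(50 - 151 + 33489 + √2*(-183*I*√183))/(-183 + √2*(I*√183)) - 1/(-17422) = -151*(50 - 151 + 33489 - 183*I*√366)/(-183 + I*√366) - 1*(-1/17422) = -151*(33388 - 183*I*√366)/(-183 + I*√366) + 1/17422 = 1/17422 - 151*(33388 - 183*I*√366)/(-183 + I*√366)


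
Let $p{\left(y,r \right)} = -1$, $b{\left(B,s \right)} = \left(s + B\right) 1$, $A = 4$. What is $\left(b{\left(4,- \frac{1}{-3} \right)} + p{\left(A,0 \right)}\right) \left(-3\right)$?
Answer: $-10$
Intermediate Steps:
$b{\left(B,s \right)} = B + s$ ($b{\left(B,s \right)} = \left(B + s\right) 1 = B + s$)
$\left(b{\left(4,- \frac{1}{-3} \right)} + p{\left(A,0 \right)}\right) \left(-3\right) = \left(\left(4 - \frac{1}{-3}\right) - 1\right) \left(-3\right) = \left(\left(4 - - \frac{1}{3}\right) - 1\right) \left(-3\right) = \left(\left(4 + \frac{1}{3}\right) - 1\right) \left(-3\right) = \left(\frac{13}{3} - 1\right) \left(-3\right) = \frac{10}{3} \left(-3\right) = -10$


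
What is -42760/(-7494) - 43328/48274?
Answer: 434874052/90441339 ≈ 4.8084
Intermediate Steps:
-42760/(-7494) - 43328/48274 = -42760*(-1/7494) - 43328*1/48274 = 21380/3747 - 21664/24137 = 434874052/90441339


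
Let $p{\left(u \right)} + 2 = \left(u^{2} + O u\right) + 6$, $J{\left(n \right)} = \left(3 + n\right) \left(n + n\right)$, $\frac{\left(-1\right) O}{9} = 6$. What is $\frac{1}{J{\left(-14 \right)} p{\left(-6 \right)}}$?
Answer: $\frac{1}{112112} \approx 8.9197 \cdot 10^{-6}$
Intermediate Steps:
$O = -54$ ($O = \left(-9\right) 6 = -54$)
$J{\left(n \right)} = 2 n \left(3 + n\right)$ ($J{\left(n \right)} = \left(3 + n\right) 2 n = 2 n \left(3 + n\right)$)
$p{\left(u \right)} = 4 + u^{2} - 54 u$ ($p{\left(u \right)} = -2 + \left(\left(u^{2} - 54 u\right) + 6\right) = -2 + \left(6 + u^{2} - 54 u\right) = 4 + u^{2} - 54 u$)
$\frac{1}{J{\left(-14 \right)} p{\left(-6 \right)}} = \frac{1}{2 \left(-14\right) \left(3 - 14\right) \left(4 + \left(-6\right)^{2} - -324\right)} = \frac{1}{2 \left(-14\right) \left(-11\right) \left(4 + 36 + 324\right)} = \frac{1}{308 \cdot 364} = \frac{1}{112112}$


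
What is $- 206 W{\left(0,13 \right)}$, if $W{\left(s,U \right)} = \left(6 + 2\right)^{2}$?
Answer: $-13184$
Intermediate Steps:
$W{\left(s,U \right)} = 64$ ($W{\left(s,U \right)} = 8^{2} = 64$)
$- 206 W{\left(0,13 \right)} = \left(-206\right) 64 = -13184$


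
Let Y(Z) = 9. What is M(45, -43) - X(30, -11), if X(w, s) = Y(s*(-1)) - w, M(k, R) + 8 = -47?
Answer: -34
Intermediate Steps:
M(k, R) = -55 (M(k, R) = -8 - 47 = -55)
X(w, s) = 9 - w
M(45, -43) - X(30, -11) = -55 - (9 - 1*30) = -55 - (9 - 30) = -55 - 1*(-21) = -55 + 21 = -34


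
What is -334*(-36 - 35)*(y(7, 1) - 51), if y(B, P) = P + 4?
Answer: -1090844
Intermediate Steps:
y(B, P) = 4 + P
-334*(-36 - 35)*(y(7, 1) - 51) = -334*(-36 - 35)*((4 + 1) - 51) = -(-23714)*(5 - 51) = -(-23714)*(-46) = -334*3266 = -1090844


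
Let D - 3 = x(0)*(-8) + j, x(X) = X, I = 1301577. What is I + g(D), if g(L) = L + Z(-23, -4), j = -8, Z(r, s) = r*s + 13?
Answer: 1301677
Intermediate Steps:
Z(r, s) = 13 + r*s
D = -5 (D = 3 + (0*(-8) - 8) = 3 + (0 - 8) = 3 - 8 = -5)
g(L) = 105 + L (g(L) = L + (13 - 23*(-4)) = L + (13 + 92) = L + 105 = 105 + L)
I + g(D) = 1301577 + (105 - 5) = 1301577 + 100 = 1301677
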